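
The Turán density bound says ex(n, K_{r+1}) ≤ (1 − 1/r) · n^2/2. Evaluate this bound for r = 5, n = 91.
Turán density bound = (4/5) · 91^2/2 = 16562/5 ≈ 3312.4

Turán's theorem: ex(n, K_{r+1}) is achieved by the complete r-partite Turán graph T(n, r) with parts as balanced as possible, and is at most (1 − 1/r) · n^2/2. For r = 5, n = 91: the density bound is (4/5) · 8281/2 = 16562/5 ≈ 3312.4. The integer-valued extremum is e(T(91, 5)) = 3312, which is strictly less than the density bound 16562/5 since 5 ∤ 91 (the parts of T(91, 5) cannot all be equal).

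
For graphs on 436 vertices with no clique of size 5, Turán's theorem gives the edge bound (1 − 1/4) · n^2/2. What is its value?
Turán density bound = (3/4) · 436^2/2 = 71286

Turán's theorem: ex(n, K_{r+1}) is achieved by the complete r-partite Turán graph T(n, r) with parts as balanced as possible, and is at most (1 − 1/r) · n^2/2. For r = 4, n = 436: the density bound is (3/4) · 190096/2 = 71286. Since 4 ∣ 436, the Turán graph T(436, 4) has parts of equal size 109, and its edge count e(T(436, 4)) = 71286 attains the density bound exactly.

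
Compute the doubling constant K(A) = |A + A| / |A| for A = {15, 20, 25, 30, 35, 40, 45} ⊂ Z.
K = |A + A| / |A| = 13/7

Enumerate A + A = {a + b : a, b ∈ A}. With |A| = 7, there are |A|^2 = 49 ordered sum pairs; collecting distinct values, A + A = {30, 35, 40, 45, 50, 55, 60, 65, 70, 75, 80, 85, 90}, so |A + A| = 13. Thus K = 13/7. Here |A + A| = 2|A| − 1 = 13, the minimum possible — so K = 13/7 is minimal, which holds iff A is an arithmetic progression.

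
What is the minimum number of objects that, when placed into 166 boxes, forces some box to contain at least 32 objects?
n = (32 − 1)·166 + 1 = 5147

By the generalised pigeonhole principle, to guarantee some box contains ≥ r objects we need more than (r − 1) · k objects total. Threshold: n = (r − 1) · k + 1. With r = 32 and k = 166: n = 31 · 166 + 1 = 5146 + 1 = 5147. For n = 5146 = 31 · 166, we can put exactly 31 objects in every box, avoiding 32 in any single one — so 5147 is tight.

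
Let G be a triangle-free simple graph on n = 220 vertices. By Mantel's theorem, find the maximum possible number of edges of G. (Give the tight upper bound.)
ex(220, K_3) = ⌊220^2/4⌋ = 12100

Mantel (1907): a triangle-free graph on n vertices has at most ⌊n^2/4⌋ edges, with equality for the complete bipartite graph K_{⌊n/2⌋, ⌈n/2⌉}. For n = 220: ⌊220^2/4⌋ = ⌊48400/4⌋ = 12100. The extremal graph is K_{110, 110}, which has 110·110 = 12100 edges.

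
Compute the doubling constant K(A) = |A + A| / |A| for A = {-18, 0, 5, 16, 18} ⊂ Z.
K = |A + A| / |A| = 14/5

Enumerate A + A = {a + b : a, b ∈ A}. With |A| = 5, there are |A|^2 = 25 ordered sum pairs; collecting distinct values, A + A = {-36, -18, -13, -2, 0, 5, 10, 16, 18, 21, 23, 32, 34, 36}, so |A + A| = 14. Thus K = 14/5. For comparison, the minimum possible |A + A| over all 5-element sets is 2·5 − 1 = 9 (so min K = 9/5), attained only by arithmetic progressions.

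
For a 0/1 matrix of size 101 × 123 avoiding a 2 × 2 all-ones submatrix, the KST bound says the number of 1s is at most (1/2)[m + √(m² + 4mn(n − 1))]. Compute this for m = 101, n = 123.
z(101, 123; 2, 2) ≤ (1/2)[101 + √(101² + 4·101·123·122)] = (1/2)[101 + √6072625] = 1282.6348

Kővári–Sós–Turán: let r_1, ..., r_101 be the row sums and z = Σ r_i the total number of 1s. Each pair of columns can share at most one row with both entries 1 (else a 2×2 all-ones block appears), so Σ_i C(r_i, 2) ≤ C(123, 2) = 7503. By convexity Σ_i C(r_i, 2) ≥ 101·C(z/101, 2) = z(z − 101)/(2·101), giving z² − 101z − 101·123·122 ≤ 0 and hence z ≤ (1/2)[101 + √(10201 + 4·1515606)] = (1/2)[101 + √6072625] ≈ (1/2)(101 + 2464.2697) = 1282.6348.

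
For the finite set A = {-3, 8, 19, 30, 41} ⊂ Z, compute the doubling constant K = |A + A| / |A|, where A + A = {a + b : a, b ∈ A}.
K = |A + A| / |A| = 9/5

Enumerate A + A = {a + b : a, b ∈ A}. With |A| = 5, there are |A|^2 = 25 ordered sum pairs; collecting distinct values, A + A = {-6, 5, 16, 27, 38, 49, 60, 71, 82}, so |A + A| = 9. Thus K = 9/5. Here |A + A| = 2|A| − 1 = 9, the minimum possible — so K = 9/5 is minimal, which holds iff A is an arithmetic progression.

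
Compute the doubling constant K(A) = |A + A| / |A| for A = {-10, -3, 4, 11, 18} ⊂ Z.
K = |A + A| / |A| = 9/5

Enumerate A + A = {a + b : a, b ∈ A}. With |A| = 5, there are |A|^2 = 25 ordered sum pairs; collecting distinct values, A + A = {-20, -13, -6, 1, 8, 15, 22, 29, 36}, so |A + A| = 9. Thus K = 9/5. Here |A + A| = 2|A| − 1 = 9, the minimum possible — so K = 9/5 is minimal, which holds iff A is an arithmetic progression.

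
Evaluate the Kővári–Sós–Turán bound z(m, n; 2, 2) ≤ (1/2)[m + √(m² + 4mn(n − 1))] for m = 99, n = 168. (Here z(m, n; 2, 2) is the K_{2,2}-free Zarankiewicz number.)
z(99, 168; 2, 2) ≤ (1/2)[99 + √(99² + 4·99·168·167)] = (1/2)[99 + √11119977] = 1716.8315

Kővári–Sós–Turán: let r_1, ..., r_99 be the row sums and z = Σ r_i the total number of 1s. Each pair of columns can share at most one row with both entries 1 (else a 2×2 all-ones block appears), so Σ_i C(r_i, 2) ≤ C(168, 2) = 14028. By convexity Σ_i C(r_i, 2) ≥ 99·C(z/99, 2) = z(z − 99)/(2·99), giving z² − 99z − 99·168·167 ≤ 0 and hence z ≤ (1/2)[99 + √(9801 + 4·2777544)] = (1/2)[99 + √11119977] ≈ (1/2)(99 + 3334.663) = 1716.8315.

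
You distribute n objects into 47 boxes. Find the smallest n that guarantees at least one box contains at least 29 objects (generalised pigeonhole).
n = (29 − 1)·47 + 1 = 1317

By the generalised pigeonhole principle, to guarantee some box contains ≥ r objects we need more than (r − 1) · k objects total. Threshold: n = (r − 1) · k + 1. With r = 29 and k = 47: n = 28 · 47 + 1 = 1316 + 1 = 1317. For n = 1316 = 28 · 47, we can put exactly 28 objects in every box, avoiding 29 in any single one — so 1317 is tight.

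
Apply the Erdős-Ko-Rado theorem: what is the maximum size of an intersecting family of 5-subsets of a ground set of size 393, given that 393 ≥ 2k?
max |F| = C(392, 4) = 968870630

Erdős-Ko-Rado (1961): when n ≥ 2k, max |F| = C(n−1, k−1). The bound is attained by the star {A : i ∈ A} for any fixed i ∈ [n]. Here C(393−1, 5−1) = C(392, 4) = 968870630.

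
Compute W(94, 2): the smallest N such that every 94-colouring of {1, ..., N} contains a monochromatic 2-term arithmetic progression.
W(94, 2) = 94 + 1 = 95

A 2-term AP is any pair of integers, so a monochromatic 2-AP exists iff some colour is used at least twice. With 94 colours, the colouring i ↦ i on {1, ..., 94} uses each colour once, avoiding any monochromatic pair, so W(94, 2) > 94. For {1, ..., 95}, pigeonhole forces two integers of the same colour, which form a monochromatic 2-AP. Hence W(94, 2) = 95.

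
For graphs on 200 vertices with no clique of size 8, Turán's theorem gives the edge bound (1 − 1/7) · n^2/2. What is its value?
Turán density bound = (6/7) · 200^2/2 = 120000/7 ≈ 17142.8571

Turán's theorem: ex(n, K_{r+1}) is achieved by the complete r-partite Turán graph T(n, r) with parts as balanced as possible, and is at most (1 − 1/r) · n^2/2. For r = 7, n = 200: the density bound is (6/7) · 40000/2 = 120000/7 ≈ 17142.8571. The integer-valued extremum is e(T(200, 7)) = 17142, which is strictly less than the density bound 120000/7 since 7 ∤ 200 (the parts of T(200, 7) cannot all be equal).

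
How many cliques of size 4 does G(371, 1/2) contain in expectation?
E[# K_4] = C(371, 4) · (1/2)^C(4, 2) = 776673660 / 2^6 = 194168415/16 = 12135525.9375

For each 4-subset S of vertices (there are C(371, 4) = 776673660 such S), let X_S = 1 if S induces a K_4 (all C(4, 2) = 6 edges present). Then P(X_S = 1) = (1/2)^6 = 1/64. By linearity of expectation, E[# K_4] = C(371, 4) · (1/2)^6 = 776673660 / 64 = 194168415/16 = 12135525.9375.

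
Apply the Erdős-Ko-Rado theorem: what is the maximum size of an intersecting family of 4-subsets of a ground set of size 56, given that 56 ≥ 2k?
max |F| = C(55, 3) = 26235

Erdős-Ko-Rado (1961): when n ≥ 2k, max |F| = C(n−1, k−1). The bound is attained by the star {A : i ∈ A} for any fixed i ∈ [n]. Here C(56−1, 4−1) = C(55, 3) = 26235.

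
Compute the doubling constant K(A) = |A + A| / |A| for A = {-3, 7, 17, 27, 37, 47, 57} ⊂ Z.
K = |A + A| / |A| = 13/7

Enumerate A + A = {a + b : a, b ∈ A}. With |A| = 7, there are |A|^2 = 49 ordered sum pairs; collecting distinct values, A + A = {-6, 4, 14, 24, 34, 44, 54, 64, 74, 84, 94, 104, 114}, so |A + A| = 13. Thus K = 13/7. Here |A + A| = 2|A| − 1 = 13, the minimum possible — so K = 13/7 is minimal, which holds iff A is an arithmetic progression.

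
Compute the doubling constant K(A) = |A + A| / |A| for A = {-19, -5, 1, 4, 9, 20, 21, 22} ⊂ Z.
K = |A + A| / |A| = 33/8

Enumerate A + A = {a + b : a, b ∈ A}. With |A| = 8, there are |A|^2 = 64 ordered sum pairs; collecting distinct values, A + A = {-38, -24, -18, -15, -10, -4, -1, 1, 2, 3, 4, 5, 8, 10, 13, 15, 16, 17, 18, 21, 22, 23, 24, 25, 26, 29, 30, 31, 40, 41, 42, 43, 44}, so |A + A| = 33. Thus K = 33/8. For comparison, the minimum possible |A + A| over all 8-element sets is 2·8 − 1 = 15 (so min K = 15/8), attained only by arithmetic progressions.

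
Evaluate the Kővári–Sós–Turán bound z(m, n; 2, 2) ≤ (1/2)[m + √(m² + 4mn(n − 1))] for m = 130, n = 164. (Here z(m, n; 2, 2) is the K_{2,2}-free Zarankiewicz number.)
z(130, 164; 2, 2) ≤ (1/2)[130 + √(130² + 4·130·164·163)] = (1/2)[130 + √13917540] = 1930.311

Kővári–Sós–Turán: let r_1, ..., r_130 be the row sums and z = Σ r_i the total number of 1s. Each pair of columns can share at most one row with both entries 1 (else a 2×2 all-ones block appears), so Σ_i C(r_i, 2) ≤ C(164, 2) = 13366. By convexity Σ_i C(r_i, 2) ≥ 130·C(z/130, 2) = z(z − 130)/(2·130), giving z² − 130z − 130·164·163 ≤ 0 and hence z ≤ (1/2)[130 + √(16900 + 4·3475160)] = (1/2)[130 + √13917540] ≈ (1/2)(130 + 3730.6219) = 1930.311.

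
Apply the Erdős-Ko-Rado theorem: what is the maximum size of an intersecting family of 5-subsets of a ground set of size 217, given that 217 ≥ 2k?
max |F| = C(216, 4) = 88201170

Erdős-Ko-Rado (1961): when n ≥ 2k, max |F| = C(n−1, k−1). The bound is attained by the star {A : i ∈ A} for any fixed i ∈ [n]. Here C(217−1, 5−1) = C(216, 4) = 88201170.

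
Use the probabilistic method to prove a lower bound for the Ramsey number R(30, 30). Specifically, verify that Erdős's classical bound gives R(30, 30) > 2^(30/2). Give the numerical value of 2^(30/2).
2^(30/2) = 32768; so R(30, 30) > 32768

Colour each edge of K_n uniformly at random with red/blue. The expected number of monochromatic K_30 is C(n, 30) · 2 · 2^(−C(30,2)). If C(n, 30) · 2^(1 − C(30,2)) < 1, then with positive probability no monochromatic K_30 exists, so R(30, 30) > n. The standard estimate C(n, 30) ≤ n^30/30! shows this inequality holds whenever n ≤ 2^(30/2) (since 30! · 2^(C(30,2) − 1) > 2^(30^2/2) ≥ n^30). Hence R(30, 30) > 2^(30/2) = 32768.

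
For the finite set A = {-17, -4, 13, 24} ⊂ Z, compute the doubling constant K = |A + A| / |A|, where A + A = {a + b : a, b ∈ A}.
K = |A + A| / |A| = 10/4 = 5/2

Enumerate A + A = {a + b : a, b ∈ A}. With |A| = 4, there are |A|^2 = 16 ordered sum pairs; collecting distinct values, A + A = {-34, -21, -8, -4, 7, 9, 20, 26, 37, 48}, so |A + A| = 10. Thus K = 10/4 = 5/2. For comparison, the minimum possible |A + A| over all 4-element sets is 2·4 − 1 = 7 (so min K = 7/4), attained only by arithmetic progressions.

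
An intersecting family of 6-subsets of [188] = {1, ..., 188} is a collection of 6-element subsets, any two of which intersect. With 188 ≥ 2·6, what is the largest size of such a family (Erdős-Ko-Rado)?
max |F| = C(187, 5) = 1805568402

The Erdős-Ko-Rado theorem states: for n ≥ 2k, an intersecting family of k-subsets of an n-element set has size at most C(n − 1, k − 1), with equality for 'star' families {A ⊆ [n] : |A| = k, i ∈ A} (fix an element i). For n = 188, k = 6: C(187, 5) = 1805568402.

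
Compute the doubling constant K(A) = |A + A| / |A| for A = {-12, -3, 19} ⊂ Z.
K = |A + A| / |A| = 6/3 = 2

Enumerate A + A = {a + b : a, b ∈ A}. With |A| = 3, there are |A|^2 = 9 ordered sum pairs; collecting distinct values, A + A = {-24, -15, -6, 7, 16, 38}, so |A + A| = 6. Thus K = 6/3 = 2. For comparison, the minimum possible |A + A| over all 3-element sets is 2·3 − 1 = 5 (so min K = 5/3), attained only by arithmetic progressions.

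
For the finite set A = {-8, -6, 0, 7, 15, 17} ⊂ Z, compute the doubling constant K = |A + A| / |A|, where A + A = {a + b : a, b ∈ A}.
K = |A + A| / |A| = 19/6

Enumerate A + A = {a + b : a, b ∈ A}. With |A| = 6, there are |A|^2 = 36 ordered sum pairs; collecting distinct values, A + A = {-16, -14, -12, -8, -6, -1, 0, 1, 7, 9, 11, 14, 15, 17, 22, 24, 30, 32, 34}, so |A + A| = 19. Thus K = 19/6. For comparison, the minimum possible |A + A| over all 6-element sets is 2·6 − 1 = 11 (so min K = 11/6), attained only by arithmetic progressions.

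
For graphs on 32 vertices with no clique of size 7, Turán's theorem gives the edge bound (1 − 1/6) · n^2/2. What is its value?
Turán density bound = (5/6) · 32^2/2 = 1280/3 ≈ 426.6667

Turán's theorem: ex(n, K_{r+1}) is achieved by the complete r-partite Turán graph T(n, r) with parts as balanced as possible, and is at most (1 − 1/r) · n^2/2. For r = 6, n = 32: the density bound is (5/6) · 1024/2 = 1280/3 ≈ 426.6667. The integer-valued extremum is e(T(32, 6)) = 426, which is strictly less than the density bound 1280/3 since 6 ∤ 32 (the parts of T(32, 6) cannot all be equal).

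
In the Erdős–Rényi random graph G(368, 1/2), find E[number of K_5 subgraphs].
E[# K_5] = C(368, 5) · (1/2)^C(5, 2) = 54727797488 / 2^10 = 3420487343/64 = 53445114.734375

For each 5-subset S of vertices (there are C(368, 5) = 54727797488 such S), let X_S = 1 if S induces a K_5 (all C(5, 2) = 10 edges present). Then P(X_S = 1) = (1/2)^10 = 1/1024. By linearity of expectation, E[# K_5] = C(368, 5) · (1/2)^10 = 54727797488 / 1024 = 3420487343/64 = 53445114.734375.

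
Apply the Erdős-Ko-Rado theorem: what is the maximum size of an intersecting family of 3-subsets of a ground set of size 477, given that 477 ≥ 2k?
max |F| = C(476, 2) = 113050

The Erdős-Ko-Rado theorem states: for n ≥ 2k, an intersecting family of k-subsets of an n-element set has size at most C(n − 1, k − 1), with equality for 'star' families {A ⊆ [n] : |A| = k, i ∈ A} (fix an element i). For n = 477, k = 3: C(476, 2) = 113050.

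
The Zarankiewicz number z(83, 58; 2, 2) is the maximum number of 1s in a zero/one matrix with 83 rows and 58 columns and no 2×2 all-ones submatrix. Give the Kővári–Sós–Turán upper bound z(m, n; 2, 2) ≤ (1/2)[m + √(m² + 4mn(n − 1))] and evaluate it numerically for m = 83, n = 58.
z(83, 58; 2, 2) ≤ (1/2)[83 + √(83² + 4·83·58·57)] = (1/2)[83 + √1104481] = 566.9715

Kővári–Sós–Turán: let r_1, ..., r_83 be the row sums and z = Σ r_i the total number of 1s. Each pair of columns can share at most one row with both entries 1 (else a 2×2 all-ones block appears), so Σ_i C(r_i, 2) ≤ C(58, 2) = 1653. By convexity Σ_i C(r_i, 2) ≥ 83·C(z/83, 2) = z(z − 83)/(2·83), giving z² − 83z − 83·58·57 ≤ 0 and hence z ≤ (1/2)[83 + √(6889 + 4·274398)] = (1/2)[83 + √1104481] ≈ (1/2)(83 + 1050.9429) = 566.9715.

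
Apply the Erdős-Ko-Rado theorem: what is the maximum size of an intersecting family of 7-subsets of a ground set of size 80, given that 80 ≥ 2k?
max |F| = C(79, 6) = 277962685

The Erdős-Ko-Rado theorem states: for n ≥ 2k, an intersecting family of k-subsets of an n-element set has size at most C(n − 1, k − 1), with equality for 'star' families {A ⊆ [n] : |A| = k, i ∈ A} (fix an element i). For n = 80, k = 7: C(79, 6) = 277962685.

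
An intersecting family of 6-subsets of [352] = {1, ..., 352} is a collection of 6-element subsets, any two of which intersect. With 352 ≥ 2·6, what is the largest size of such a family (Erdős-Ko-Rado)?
max |F| = C(351, 5) = 43144760295

The Erdős-Ko-Rado theorem states: for n ≥ 2k, an intersecting family of k-subsets of an n-element set has size at most C(n − 1, k − 1), with equality for 'star' families {A ⊆ [n] : |A| = k, i ∈ A} (fix an element i). For n = 352, k = 6: C(351, 5) = 43144760295.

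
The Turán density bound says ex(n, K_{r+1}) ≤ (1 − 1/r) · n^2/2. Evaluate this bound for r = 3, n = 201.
Turán density bound = (2/3) · 201^2/2 = 13467

Turán's theorem: ex(n, K_{r+1}) is achieved by the complete r-partite Turán graph T(n, r) with parts as balanced as possible, and is at most (1 − 1/r) · n^2/2. For r = 3, n = 201: the density bound is (2/3) · 40401/2 = 13467. Since 3 ∣ 201, the Turán graph T(201, 3) has parts of equal size 67, and its edge count e(T(201, 3)) = 13467 attains the density bound exactly.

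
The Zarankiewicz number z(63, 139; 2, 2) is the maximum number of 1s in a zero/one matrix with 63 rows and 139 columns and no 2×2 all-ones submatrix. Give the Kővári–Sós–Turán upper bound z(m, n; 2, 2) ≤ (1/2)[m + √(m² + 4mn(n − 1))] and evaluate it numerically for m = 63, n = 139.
z(63, 139; 2, 2) ≤ (1/2)[63 + √(63² + 4·63·139·138)] = (1/2)[63 + √4837833] = 1131.2537

Kővári–Sós–Turán: let r_1, ..., r_63 be the row sums and z = Σ r_i the total number of 1s. Each pair of columns can share at most one row with both entries 1 (else a 2×2 all-ones block appears), so Σ_i C(r_i, 2) ≤ C(139, 2) = 9591. By convexity Σ_i C(r_i, 2) ≥ 63·C(z/63, 2) = z(z − 63)/(2·63), giving z² − 63z − 63·139·138 ≤ 0 and hence z ≤ (1/2)[63 + √(3969 + 4·1208466)] = (1/2)[63 + √4837833] ≈ (1/2)(63 + 2199.5074) = 1131.2537.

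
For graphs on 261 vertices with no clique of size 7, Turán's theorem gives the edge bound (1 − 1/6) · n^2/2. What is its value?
Turán density bound = (5/6) · 261^2/2 = 113535/4 ≈ 28383.75

Turán's theorem: ex(n, K_{r+1}) is achieved by the complete r-partite Turán graph T(n, r) with parts as balanced as possible, and is at most (1 − 1/r) · n^2/2. For r = 6, n = 261: the density bound is (5/6) · 68121/2 = 113535/4 ≈ 28383.75. The integer-valued extremum is e(T(261, 6)) = 28383, which is strictly less than the density bound 113535/4 since 6 ∤ 261 (the parts of T(261, 6) cannot all be equal).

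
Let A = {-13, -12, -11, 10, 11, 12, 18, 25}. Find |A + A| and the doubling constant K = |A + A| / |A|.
K = |A + A| / |A| = 29/8

Enumerate A + A = {a + b : a, b ∈ A}. With |A| = 8, there are |A|^2 = 64 ordered sum pairs; collecting distinct values, A + A = {-26, -25, -24, -23, -22, -3, -2, -1, 0, 1, 5, 6, 7, 12, 13, 14, 20, 21, 22, 23, 24, 28, 29, 30, 35, 36, 37, 43, 50}, so |A + A| = 29. Thus K = 29/8. For comparison, the minimum possible |A + A| over all 8-element sets is 2·8 − 1 = 15 (so min K = 15/8), attained only by arithmetic progressions.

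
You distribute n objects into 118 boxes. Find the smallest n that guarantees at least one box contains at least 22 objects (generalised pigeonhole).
n = (22 − 1)·118 + 1 = 2479

By the generalised pigeonhole principle, to guarantee some box contains ≥ r objects we need more than (r − 1) · k objects total. Threshold: n = (r − 1) · k + 1. With r = 22 and k = 118: n = 21 · 118 + 1 = 2478 + 1 = 2479. For n = 2478 = 21 · 118, we can put exactly 21 objects in every box, avoiding 22 in any single one — so 2479 is tight.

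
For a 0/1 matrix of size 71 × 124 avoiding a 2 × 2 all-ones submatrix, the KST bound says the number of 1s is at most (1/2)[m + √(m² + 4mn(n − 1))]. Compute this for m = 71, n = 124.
z(71, 124; 2, 2) ≤ (1/2)[71 + √(71² + 4·71·124·123)] = (1/2)[71 + √4336609] = 1076.7263

Kővári–Sós–Turán: let r_1, ..., r_71 be the row sums and z = Σ r_i the total number of 1s. Each pair of columns can share at most one row with both entries 1 (else a 2×2 all-ones block appears), so Σ_i C(r_i, 2) ≤ C(124, 2) = 7626. By convexity Σ_i C(r_i, 2) ≥ 71·C(z/71, 2) = z(z − 71)/(2·71), giving z² − 71z − 71·124·123 ≤ 0 and hence z ≤ (1/2)[71 + √(5041 + 4·1082892)] = (1/2)[71 + √4336609] ≈ (1/2)(71 + 2082.4526) = 1076.7263.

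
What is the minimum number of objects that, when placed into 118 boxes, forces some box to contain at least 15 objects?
n = (15 − 1)·118 + 1 = 1653

By the generalised pigeonhole principle, to guarantee some box contains ≥ r objects we need more than (r − 1) · k objects total. Threshold: n = (r − 1) · k + 1. With r = 15 and k = 118: n = 14 · 118 + 1 = 1652 + 1 = 1653. For n = 1652 = 14 · 118, we can put exactly 14 objects in every box, avoiding 15 in any single one — so 1653 is tight.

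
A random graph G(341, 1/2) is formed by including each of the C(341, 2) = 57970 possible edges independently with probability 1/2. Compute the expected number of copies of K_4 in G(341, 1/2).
E[# K_4] = C(341, 4) · (1/2)^C(4, 2) = 553526545 / 2^6 = 8648852.265625

For each 4-subset S of vertices (there are C(341, 4) = 553526545 such S), let X_S = 1 if S induces a K_4 (all C(4, 2) = 6 edges present). Then P(X_S = 1) = (1/2)^6 = 1/64. By linearity of expectation, E[# K_4] = C(341, 4) · (1/2)^6 = 553526545 / 64 = 8648852.265625.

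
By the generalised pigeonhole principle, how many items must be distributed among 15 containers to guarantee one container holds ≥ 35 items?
n = (35 − 1)·15 + 1 = 511

By the generalised pigeonhole principle, to guarantee some box contains ≥ r objects we need more than (r − 1) · k objects total. Threshold: n = (r − 1) · k + 1. With r = 35 and k = 15: n = 34 · 15 + 1 = 510 + 1 = 511. For n = 510 = 34 · 15, we can put exactly 34 objects in every box, avoiding 35 in any single one — so 511 is tight.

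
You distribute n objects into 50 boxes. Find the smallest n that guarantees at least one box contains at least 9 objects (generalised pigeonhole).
n = (9 − 1)·50 + 1 = 401

By the generalised pigeonhole principle, to guarantee some box contains ≥ r objects we need more than (r − 1) · k objects total. Threshold: n = (r − 1) · k + 1. With r = 9 and k = 50: n = 8 · 50 + 1 = 400 + 1 = 401. For n = 400 = 8 · 50, we can put exactly 8 objects in every box, avoiding 9 in any single one — so 401 is tight.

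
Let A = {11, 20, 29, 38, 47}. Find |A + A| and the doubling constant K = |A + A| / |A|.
K = |A + A| / |A| = 9/5

Enumerate A + A = {a + b : a, b ∈ A}. With |A| = 5, there are |A|^2 = 25 ordered sum pairs; collecting distinct values, A + A = {22, 31, 40, 49, 58, 67, 76, 85, 94}, so |A + A| = 9. Thus K = 9/5. Here |A + A| = 2|A| − 1 = 9, the minimum possible — so K = 9/5 is minimal, which holds iff A is an arithmetic progression.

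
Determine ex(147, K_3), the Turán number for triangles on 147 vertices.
ex(147, K_3) = ⌊147^2/4⌋ = 5402

Mantel (1907): a triangle-free graph on n vertices has at most ⌊n^2/4⌋ edges, with equality for the complete bipartite graph K_{⌊n/2⌋, ⌈n/2⌉}. For n = 147: ⌊147^2/4⌋ = ⌊21609/4⌋ = 5402. The extremal graph is K_{73, 74}, which has 73·74 = 5402 edges.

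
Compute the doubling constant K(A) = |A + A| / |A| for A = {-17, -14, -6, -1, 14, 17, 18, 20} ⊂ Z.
K = |A + A| / |A| = 33/8

Enumerate A + A = {a + b : a, b ∈ A}. With |A| = 8, there are |A|^2 = 64 ordered sum pairs; collecting distinct values, A + A = {-34, -31, -28, -23, -20, -18, -15, -12, -7, -3, -2, 0, 1, 3, 4, 6, 8, 11, 12, 13, 14, 16, 17, 19, 28, 31, 32, 34, 35, 36, 37, 38, 40}, so |A + A| = 33. Thus K = 33/8. For comparison, the minimum possible |A + A| over all 8-element sets is 2·8 − 1 = 15 (so min K = 15/8), attained only by arithmetic progressions.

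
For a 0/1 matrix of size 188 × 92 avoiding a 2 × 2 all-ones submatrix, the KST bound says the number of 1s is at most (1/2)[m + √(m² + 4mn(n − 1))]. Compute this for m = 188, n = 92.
z(188, 92; 2, 2) ≤ (1/2)[188 + √(188² + 4·188·92·91)] = (1/2)[188 + √6331088] = 1352.0827

Kővári–Sós–Turán: let r_1, ..., r_188 be the row sums and z = Σ r_i the total number of 1s. Each pair of columns can share at most one row with both entries 1 (else a 2×2 all-ones block appears), so Σ_i C(r_i, 2) ≤ C(92, 2) = 4186. By convexity Σ_i C(r_i, 2) ≥ 188·C(z/188, 2) = z(z − 188)/(2·188), giving z² − 188z − 188·92·91 ≤ 0 and hence z ≤ (1/2)[188 + √(35344 + 4·1573936)] = (1/2)[188 + √6331088] ≈ (1/2)(188 + 2516.1653) = 1352.0827.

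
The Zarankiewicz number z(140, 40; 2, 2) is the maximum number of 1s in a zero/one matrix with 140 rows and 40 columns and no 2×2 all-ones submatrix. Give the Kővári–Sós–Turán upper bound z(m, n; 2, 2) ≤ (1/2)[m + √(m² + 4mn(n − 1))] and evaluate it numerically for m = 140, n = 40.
z(140, 40; 2, 2) ≤ (1/2)[140 + √(140² + 4·140·40·39)] = (1/2)[140 + √893200] = 542.5463

Kővári–Sós–Turán: let r_1, ..., r_140 be the row sums and z = Σ r_i the total number of 1s. Each pair of columns can share at most one row with both entries 1 (else a 2×2 all-ones block appears), so Σ_i C(r_i, 2) ≤ C(40, 2) = 780. By convexity Σ_i C(r_i, 2) ≥ 140·C(z/140, 2) = z(z − 140)/(2·140), giving z² − 140z − 140·40·39 ≤ 0 and hence z ≤ (1/2)[140 + √(19600 + 4·218400)] = (1/2)[140 + √893200] ≈ (1/2)(140 + 945.0926) = 542.5463.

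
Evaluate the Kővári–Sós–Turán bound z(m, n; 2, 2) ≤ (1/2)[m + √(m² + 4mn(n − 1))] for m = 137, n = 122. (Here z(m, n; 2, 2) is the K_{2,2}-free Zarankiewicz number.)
z(137, 122; 2, 2) ≤ (1/2)[137 + √(137² + 4·137·122·121)] = (1/2)[137 + √8108345] = 1492.2578

Kővári–Sós–Turán: let r_1, ..., r_137 be the row sums and z = Σ r_i the total number of 1s. Each pair of columns can share at most one row with both entries 1 (else a 2×2 all-ones block appears), so Σ_i C(r_i, 2) ≤ C(122, 2) = 7381. By convexity Σ_i C(r_i, 2) ≥ 137·C(z/137, 2) = z(z − 137)/(2·137), giving z² − 137z − 137·122·121 ≤ 0 and hence z ≤ (1/2)[137 + √(18769 + 4·2022394)] = (1/2)[137 + √8108345] ≈ (1/2)(137 + 2847.5156) = 1492.2578.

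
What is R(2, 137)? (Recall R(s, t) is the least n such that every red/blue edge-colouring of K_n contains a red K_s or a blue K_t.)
R(2, 137) = 137

R(2, k) = k for all k ≥ 2: in a 2-colouring of K_k, either some edge is red (a red K_2) or all edges are blue (a blue K_k). And K_{136} coloured all-blue has no blue K_137, so R(2, 137) > 136. Hence R(2, 137) = 137.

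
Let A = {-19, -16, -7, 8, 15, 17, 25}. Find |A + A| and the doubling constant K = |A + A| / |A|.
K = |A + A| / |A| = 27/7

Enumerate A + A = {a + b : a, b ∈ A}. With |A| = 7, there are |A|^2 = 49 ordered sum pairs; collecting distinct values, A + A = {-38, -35, -32, -26, -23, -14, -11, -8, -4, -2, -1, 1, 6, 8, 9, 10, 16, 18, 23, 25, 30, 32, 33, 34, 40, 42, 50}, so |A + A| = 27. Thus K = 27/7. For comparison, the minimum possible |A + A| over all 7-element sets is 2·7 − 1 = 13 (so min K = 13/7), attained only by arithmetic progressions.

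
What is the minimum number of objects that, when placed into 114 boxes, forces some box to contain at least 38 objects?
n = (38 − 1)·114 + 1 = 4219

By the generalised pigeonhole principle, to guarantee some box contains ≥ r objects we need more than (r − 1) · k objects total. Threshold: n = (r − 1) · k + 1. With r = 38 and k = 114: n = 37 · 114 + 1 = 4218 + 1 = 4219. For n = 4218 = 37 · 114, we can put exactly 37 objects in every box, avoiding 38 in any single one — so 4219 is tight.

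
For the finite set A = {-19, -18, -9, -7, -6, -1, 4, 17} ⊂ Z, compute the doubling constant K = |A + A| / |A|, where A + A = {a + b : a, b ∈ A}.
K = |A + A| / |A| = 30/8 = 15/4

Enumerate A + A = {a + b : a, b ∈ A}. With |A| = 8, there are |A|^2 = 64 ordered sum pairs; collecting distinct values, A + A = {-38, -37, -36, -28, -27, -26, -25, -24, -20, -19, -18, -16, -15, -14, -13, -12, -10, -8, -7, -5, -3, -2, -1, 3, 8, 10, 11, 16, 21, 34}, so |A + A| = 30. Thus K = 30/8 = 15/4. For comparison, the minimum possible |A + A| over all 8-element sets is 2·8 − 1 = 15 (so min K = 15/8), attained only by arithmetic progressions.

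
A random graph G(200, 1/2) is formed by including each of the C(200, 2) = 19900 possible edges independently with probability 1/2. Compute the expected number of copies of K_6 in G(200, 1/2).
E[# K_6] = C(200, 6) · (1/2)^C(6, 2) = 82408626300 / 2^15 = 20602156575/8192 ≈ 2514911.691284

For each 6-subset S of vertices (there are C(200, 6) = 82408626300 such S), let X_S = 1 if S induces a K_6 (all C(6, 2) = 15 edges present). Then P(X_S = 1) = (1/2)^15 = 1/32768. By linearity of expectation, E[# K_6] = C(200, 6) · (1/2)^15 = 82408626300 / 32768 = 20602156575/8192 ≈ 2514911.691284.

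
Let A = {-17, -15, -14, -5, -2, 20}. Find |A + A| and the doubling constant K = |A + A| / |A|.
K = |A + A| / |A| = 20/6 = 10/3

Enumerate A + A = {a + b : a, b ∈ A}. With |A| = 6, there are |A|^2 = 36 ordered sum pairs; collecting distinct values, A + A = {-34, -32, -31, -30, -29, -28, -22, -20, -19, -17, -16, -10, -7, -4, 3, 5, 6, 15, 18, 40}, so |A + A| = 20. Thus K = 20/6 = 10/3. For comparison, the minimum possible |A + A| over all 6-element sets is 2·6 − 1 = 11 (so min K = 11/6), attained only by arithmetic progressions.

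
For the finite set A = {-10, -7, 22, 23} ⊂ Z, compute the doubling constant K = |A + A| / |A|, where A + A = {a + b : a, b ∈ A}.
K = |A + A| / |A| = 10/4 = 5/2

Enumerate A + A = {a + b : a, b ∈ A}. With |A| = 4, there are |A|^2 = 16 ordered sum pairs; collecting distinct values, A + A = {-20, -17, -14, 12, 13, 15, 16, 44, 45, 46}, so |A + A| = 10. Thus K = 10/4 = 5/2. For comparison, the minimum possible |A + A| over all 4-element sets is 2·4 − 1 = 7 (so min K = 7/4), attained only by arithmetic progressions.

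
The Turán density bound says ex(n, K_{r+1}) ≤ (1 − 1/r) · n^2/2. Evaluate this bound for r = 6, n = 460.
Turán density bound = (5/6) · 460^2/2 = 264500/3 ≈ 88166.6667

Turán's theorem: ex(n, K_{r+1}) is achieved by the complete r-partite Turán graph T(n, r) with parts as balanced as possible, and is at most (1 − 1/r) · n^2/2. For r = 6, n = 460: the density bound is (5/6) · 211600/2 = 264500/3 ≈ 88166.6667. The integer-valued extremum is e(T(460, 6)) = 88166, which is strictly less than the density bound 264500/3 since 6 ∤ 460 (the parts of T(460, 6) cannot all be equal).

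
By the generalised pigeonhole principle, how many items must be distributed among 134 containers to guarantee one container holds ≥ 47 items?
n = (47 − 1)·134 + 1 = 6165

By the generalised pigeonhole principle, to guarantee some box contains ≥ r objects we need more than (r − 1) · k objects total. Threshold: n = (r − 1) · k + 1. With r = 47 and k = 134: n = 46 · 134 + 1 = 6164 + 1 = 6165. For n = 6164 = 46 · 134, we can put exactly 46 objects in every box, avoiding 47 in any single one — so 6165 is tight.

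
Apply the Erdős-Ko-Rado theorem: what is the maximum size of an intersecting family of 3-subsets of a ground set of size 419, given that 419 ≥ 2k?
max |F| = C(418, 2) = 87153

The Erdős-Ko-Rado theorem states: for n ≥ 2k, an intersecting family of k-subsets of an n-element set has size at most C(n − 1, k − 1), with equality for 'star' families {A ⊆ [n] : |A| = k, i ∈ A} (fix an element i). For n = 419, k = 3: C(418, 2) = 87153.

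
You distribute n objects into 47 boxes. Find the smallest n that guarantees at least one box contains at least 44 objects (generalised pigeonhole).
n = (44 − 1)·47 + 1 = 2022

By the generalised pigeonhole principle, to guarantee some box contains ≥ r objects we need more than (r − 1) · k objects total. Threshold: n = (r − 1) · k + 1. With r = 44 and k = 47: n = 43 · 47 + 1 = 2021 + 1 = 2022. For n = 2021 = 43 · 47, we can put exactly 43 objects in every box, avoiding 44 in any single one — so 2022 is tight.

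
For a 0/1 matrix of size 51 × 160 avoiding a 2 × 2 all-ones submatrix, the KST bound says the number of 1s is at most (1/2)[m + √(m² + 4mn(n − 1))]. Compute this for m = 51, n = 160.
z(51, 160; 2, 2) ≤ (1/2)[51 + √(51² + 4·51·160·159)] = (1/2)[51 + √5192361] = 1164.8376

Kővári–Sós–Turán: let r_1, ..., r_51 be the row sums and z = Σ r_i the total number of 1s. Each pair of columns can share at most one row with both entries 1 (else a 2×2 all-ones block appears), so Σ_i C(r_i, 2) ≤ C(160, 2) = 12720. By convexity Σ_i C(r_i, 2) ≥ 51·C(z/51, 2) = z(z − 51)/(2·51), giving z² − 51z − 51·160·159 ≤ 0 and hence z ≤ (1/2)[51 + √(2601 + 4·1297440)] = (1/2)[51 + √5192361] ≈ (1/2)(51 + 2278.6753) = 1164.8376.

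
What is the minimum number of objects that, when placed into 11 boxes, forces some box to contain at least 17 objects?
n = (17 − 1)·11 + 1 = 177

By the generalised pigeonhole principle, to guarantee some box contains ≥ r objects we need more than (r − 1) · k objects total. Threshold: n = (r − 1) · k + 1. With r = 17 and k = 11: n = 16 · 11 + 1 = 176 + 1 = 177. For n = 176 = 16 · 11, we can put exactly 16 objects in every box, avoiding 17 in any single one — so 177 is tight.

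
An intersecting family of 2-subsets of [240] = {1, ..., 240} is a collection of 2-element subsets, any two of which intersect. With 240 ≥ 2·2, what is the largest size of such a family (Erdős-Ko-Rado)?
max |F| = C(239, 1) = 239

The Erdős-Ko-Rado theorem states: for n ≥ 2k, an intersecting family of k-subsets of an n-element set has size at most C(n − 1, k − 1), with equality for 'star' families {A ⊆ [n] : |A| = k, i ∈ A} (fix an element i). For n = 240, k = 2: C(239, 1) = 239.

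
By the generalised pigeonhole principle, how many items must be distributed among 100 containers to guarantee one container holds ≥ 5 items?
n = (5 − 1)·100 + 1 = 401

By the generalised pigeonhole principle, to guarantee some box contains ≥ r objects we need more than (r − 1) · k objects total. Threshold: n = (r − 1) · k + 1. With r = 5 and k = 100: n = 4 · 100 + 1 = 400 + 1 = 401. For n = 400 = 4 · 100, we can put exactly 4 objects in every box, avoiding 5 in any single one — so 401 is tight.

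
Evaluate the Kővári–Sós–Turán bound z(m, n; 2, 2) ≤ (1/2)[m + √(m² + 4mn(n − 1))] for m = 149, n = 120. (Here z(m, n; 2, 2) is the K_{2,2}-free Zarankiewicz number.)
z(149, 120; 2, 2) ≤ (1/2)[149 + √(149² + 4·149·120·119)] = (1/2)[149 + √8533081] = 1535.0719

Kővári–Sós–Turán: let r_1, ..., r_149 be the row sums and z = Σ r_i the total number of 1s. Each pair of columns can share at most one row with both entries 1 (else a 2×2 all-ones block appears), so Σ_i C(r_i, 2) ≤ C(120, 2) = 7140. By convexity Σ_i C(r_i, 2) ≥ 149·C(z/149, 2) = z(z − 149)/(2·149), giving z² − 149z − 149·120·119 ≤ 0 and hence z ≤ (1/2)[149 + √(22201 + 4·2127720)] = (1/2)[149 + √8533081] ≈ (1/2)(149 + 2921.1438) = 1535.0719.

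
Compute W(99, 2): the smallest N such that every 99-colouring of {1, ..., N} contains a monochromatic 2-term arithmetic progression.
W(99, 2) = 99 + 1 = 100

A 2-term AP is any pair of integers, so a monochromatic 2-AP exists iff some colour is used at least twice. With 99 colours, the colouring i ↦ i on {1, ..., 99} uses each colour once, avoiding any monochromatic pair, so W(99, 2) > 99. For {1, ..., 100}, pigeonhole forces two integers of the same colour, which form a monochromatic 2-AP. Hence W(99, 2) = 100.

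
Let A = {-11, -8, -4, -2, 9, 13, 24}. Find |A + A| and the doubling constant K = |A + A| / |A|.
K = |A + A| / |A| = 26/7

Enumerate A + A = {a + b : a, b ∈ A}. With |A| = 7, there are |A|^2 = 49 ordered sum pairs; collecting distinct values, A + A = {-22, -19, -16, -15, -13, -12, -10, -8, -6, -4, -2, 1, 2, 5, 7, 9, 11, 13, 16, 18, 20, 22, 26, 33, 37, 48}, so |A + A| = 26. Thus K = 26/7. For comparison, the minimum possible |A + A| over all 7-element sets is 2·7 − 1 = 13 (so min K = 13/7), attained only by arithmetic progressions.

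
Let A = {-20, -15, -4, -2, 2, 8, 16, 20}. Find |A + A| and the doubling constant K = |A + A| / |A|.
K = |A + A| / |A| = 31/8

Enumerate A + A = {a + b : a, b ∈ A}. With |A| = 8, there are |A|^2 = 64 ordered sum pairs; collecting distinct values, A + A = {-40, -35, -30, -24, -22, -19, -18, -17, -13, -12, -8, -7, -6, -4, -2, 0, 1, 4, 5, 6, 10, 12, 14, 16, 18, 22, 24, 28, 32, 36, 40}, so |A + A| = 31. Thus K = 31/8. For comparison, the minimum possible |A + A| over all 8-element sets is 2·8 − 1 = 15 (so min K = 15/8), attained only by arithmetic progressions.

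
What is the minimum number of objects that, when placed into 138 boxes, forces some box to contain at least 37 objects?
n = (37 − 1)·138 + 1 = 4969

By the generalised pigeonhole principle, to guarantee some box contains ≥ r objects we need more than (r − 1) · k objects total. Threshold: n = (r − 1) · k + 1. With r = 37 and k = 138: n = 36 · 138 + 1 = 4968 + 1 = 4969. For n = 4968 = 36 · 138, we can put exactly 36 objects in every box, avoiding 37 in any single one — so 4969 is tight.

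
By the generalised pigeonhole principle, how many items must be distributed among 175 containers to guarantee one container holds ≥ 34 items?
n = (34 − 1)·175 + 1 = 5776

By the generalised pigeonhole principle, to guarantee some box contains ≥ r objects we need more than (r − 1) · k objects total. Threshold: n = (r − 1) · k + 1. With r = 34 and k = 175: n = 33 · 175 + 1 = 5775 + 1 = 5776. For n = 5775 = 33 · 175, we can put exactly 33 objects in every box, avoiding 34 in any single one — so 5776 is tight.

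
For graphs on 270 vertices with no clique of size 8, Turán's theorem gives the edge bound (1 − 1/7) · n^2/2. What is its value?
Turán density bound = (6/7) · 270^2/2 = 218700/7 ≈ 31242.8571

Turán's theorem: ex(n, K_{r+1}) is achieved by the complete r-partite Turán graph T(n, r) with parts as balanced as possible, and is at most (1 − 1/r) · n^2/2. For r = 7, n = 270: the density bound is (6/7) · 72900/2 = 218700/7 ≈ 31242.8571. The integer-valued extremum is e(T(270, 7)) = 31242, which is strictly less than the density bound 218700/7 since 7 ∤ 270 (the parts of T(270, 7) cannot all be equal).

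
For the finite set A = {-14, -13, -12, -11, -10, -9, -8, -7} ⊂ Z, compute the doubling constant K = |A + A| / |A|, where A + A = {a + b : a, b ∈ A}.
K = |A + A| / |A| = 15/8

Enumerate A + A = {a + b : a, b ∈ A}. With |A| = 8, there are |A|^2 = 64 ordered sum pairs; collecting distinct values, A + A = {-28, -27, -26, -25, -24, -23, -22, -21, -20, -19, -18, -17, -16, -15, -14}, so |A + A| = 15. Thus K = 15/8. Here |A + A| = 2|A| − 1 = 15, the minimum possible — so K = 15/8 is minimal, which holds iff A is an arithmetic progression.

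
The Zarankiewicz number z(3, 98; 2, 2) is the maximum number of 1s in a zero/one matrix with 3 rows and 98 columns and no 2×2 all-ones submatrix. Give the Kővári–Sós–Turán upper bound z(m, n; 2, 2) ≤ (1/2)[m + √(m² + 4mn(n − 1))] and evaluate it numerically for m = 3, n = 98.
z(3, 98; 2, 2) ≤ (1/2)[3 + √(3² + 4·3·98·97)] = (1/2)[3 + √114081] = 170.3794

Kővári–Sós–Turán: let r_1, ..., r_3 be the row sums and z = Σ r_i the total number of 1s. Each pair of columns can share at most one row with both entries 1 (else a 2×2 all-ones block appears), so Σ_i C(r_i, 2) ≤ C(98, 2) = 4753. By convexity Σ_i C(r_i, 2) ≥ 3·C(z/3, 2) = z(z − 3)/(2·3), giving z² − 3z − 3·98·97 ≤ 0 and hence z ≤ (1/2)[3 + √(9 + 4·28518)] = (1/2)[3 + √114081] ≈ (1/2)(3 + 337.7588) = 170.3794.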